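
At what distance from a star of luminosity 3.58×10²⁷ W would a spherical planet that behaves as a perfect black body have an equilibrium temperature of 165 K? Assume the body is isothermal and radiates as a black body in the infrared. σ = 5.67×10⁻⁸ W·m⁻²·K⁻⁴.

d ≈ 1.30×10¹² m

For an isothermal black-emitting sphere, (1−a)S·πr² = σ·4πr²·T⁴ ⇒ S = 4σT⁴/(1−a).
S = 4·5.67×10⁻⁸·(165)⁴/1.00 = 168.1 W/m².
Flux falls as S = L/(4πd²), so d = √(L/(4πS)) = √(3.58×10²⁷/(4π·168.1)).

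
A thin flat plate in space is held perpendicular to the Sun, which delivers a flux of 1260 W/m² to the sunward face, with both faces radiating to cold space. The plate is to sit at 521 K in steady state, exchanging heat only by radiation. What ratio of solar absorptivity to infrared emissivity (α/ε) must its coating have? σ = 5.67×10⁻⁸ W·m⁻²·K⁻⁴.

Balance: αS·A = εσ·2A·T⁴ ⇒ α/ε = 2σT⁴/S.
α/ε = 2·5.67×10⁻⁸·(521)⁴/1260 = 2·5.67×10⁻⁸·7.368×10¹⁰/1260.

α/ε ≈ 6.63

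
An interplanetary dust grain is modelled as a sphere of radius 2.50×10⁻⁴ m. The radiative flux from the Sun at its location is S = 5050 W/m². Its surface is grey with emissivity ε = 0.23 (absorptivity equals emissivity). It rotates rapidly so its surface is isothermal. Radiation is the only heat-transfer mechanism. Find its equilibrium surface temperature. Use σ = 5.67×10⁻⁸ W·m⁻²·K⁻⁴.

At equilibrium, absorbed power = emitted power.
Absorbing cross-section = πr² = 1.963×10⁻⁷ m²; emitting surface = 4πr² = 7.854×10⁻⁷ m² (ratio 4).
εS·A_cross = εσ·A_surf·T⁴  ⇒  T⁴ = S/(4σ)   (ε cancels).
T⁴ = 5050/(4·5.67×10⁻⁸) = 2.227×10¹⁰ K⁴.
T = (2.227×10¹⁰)^(1/4).

T ≈ 386 K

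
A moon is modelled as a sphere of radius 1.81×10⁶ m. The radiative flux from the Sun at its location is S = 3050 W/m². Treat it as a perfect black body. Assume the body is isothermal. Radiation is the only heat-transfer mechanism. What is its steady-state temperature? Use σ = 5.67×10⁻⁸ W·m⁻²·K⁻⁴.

At equilibrium, absorbed power = emitted power.
Absorbing cross-section = πr² = 1.029×10¹³ m²; emitting surface = 4πr² = 4.117×10¹³ m² (ratio 4).
S·A_cross = εσ·A_surf·T⁴  ⇒  T⁴ = S/(4σ).
T⁴ = 1.00·3050/(4·5.67×10⁻⁸) = 1.345×10¹⁰ K⁴.
T = (1.345×10¹⁰)^(1/4).

T ≈ 341 K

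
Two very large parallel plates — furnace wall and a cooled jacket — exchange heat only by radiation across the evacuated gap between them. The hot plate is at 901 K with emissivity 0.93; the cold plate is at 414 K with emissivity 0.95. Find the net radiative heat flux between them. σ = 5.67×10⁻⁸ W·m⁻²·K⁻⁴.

q ≈ 31700 W/m²

For two infinite grey parallel plates, q = σ(T₁⁴ − T₂⁴)/(1/ε₁ + 1/ε₂ − 1).
T₁⁴ − T₂⁴ = 6.590×10¹¹ − 2.938×10¹⁰ = 6.296×10¹¹ K⁴.
1/ε₁ + 1/ε₂ − 1 = 1.075 + 1.053 − 1 = 1.128.
q = 5.67×10⁻⁸ × 6.296×10¹¹ / 1.128.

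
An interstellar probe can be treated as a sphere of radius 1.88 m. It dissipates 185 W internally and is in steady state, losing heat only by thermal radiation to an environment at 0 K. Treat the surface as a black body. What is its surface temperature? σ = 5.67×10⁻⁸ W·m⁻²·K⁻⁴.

Steady state: internal power = radiated power, P = εσA T⁴.
Radiating area A = 4πr² = 44.41 m².
T⁴ = P/(εσA) = 185/(1.0·5.67×10⁻⁸·44.41) = 7.346×10⁷ K⁴.
T = (7.346×10⁷)^(1/4).

T ≈ 92.6 K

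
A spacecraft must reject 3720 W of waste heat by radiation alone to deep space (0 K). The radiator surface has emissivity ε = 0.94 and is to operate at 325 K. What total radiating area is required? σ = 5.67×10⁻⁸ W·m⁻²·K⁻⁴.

P = εσA T⁴ ⇒ A = P/(εσT⁴).
T⁴ = 1.116×10¹⁰ K⁴.
A = 3720/(0.94 × 5.67×10⁻⁸ × 1.116×10¹⁰).

A ≈ 6.26 m²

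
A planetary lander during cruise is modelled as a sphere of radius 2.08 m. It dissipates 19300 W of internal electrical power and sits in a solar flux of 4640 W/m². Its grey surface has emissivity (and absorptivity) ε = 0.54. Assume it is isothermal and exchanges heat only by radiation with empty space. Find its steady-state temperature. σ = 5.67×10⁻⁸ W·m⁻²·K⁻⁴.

T ≈ 423 K

At steady state, absorbed solar power + internal power = radiated power.
Absorbed: α·S·A_cross = 0.54·4640·13.59 = 34060 W (cross-section πr²).
Total input = 34060 + 19300 = 53360 W.
Radiated: εσ·A_surf·T⁴ with A_surf = 4πr² = 54.37 m².
T⁴ = 53360/(0.54·5.67×10⁻⁸·54.37) = 3.205×10¹⁰ K⁴.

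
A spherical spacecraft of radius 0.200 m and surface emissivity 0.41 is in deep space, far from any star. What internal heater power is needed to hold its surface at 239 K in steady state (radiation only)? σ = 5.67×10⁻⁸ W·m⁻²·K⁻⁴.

P ≈ 38.1 W

P = εσ·4πr²·T⁴.
4πr² = 0.5027 m²; T⁴ = 3.263×10⁹ K⁴.
P = 0.41·5.67×10⁻⁸·0.5027·3.263×10⁹.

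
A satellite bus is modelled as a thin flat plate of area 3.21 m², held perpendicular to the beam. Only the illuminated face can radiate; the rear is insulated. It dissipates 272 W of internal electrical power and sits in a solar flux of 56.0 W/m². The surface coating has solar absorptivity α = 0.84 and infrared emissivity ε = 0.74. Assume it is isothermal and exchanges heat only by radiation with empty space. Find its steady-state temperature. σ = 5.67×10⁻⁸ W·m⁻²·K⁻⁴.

T ≈ 237 K

At steady state, absorbed solar power + internal power = radiated power.
Absorbed: α·S·A_cross = 0.84·56.0·3.210 = 151.0 W (cross-section A).
Total input = 151.0 + 272 = 423.0 W.
Radiated: εσ·A_surf·T⁴ with A_surf = A = 3.210 m².
T⁴ = 423.0/(0.74·5.67×10⁻⁸·3.210) = 3.141×10⁹ K⁴.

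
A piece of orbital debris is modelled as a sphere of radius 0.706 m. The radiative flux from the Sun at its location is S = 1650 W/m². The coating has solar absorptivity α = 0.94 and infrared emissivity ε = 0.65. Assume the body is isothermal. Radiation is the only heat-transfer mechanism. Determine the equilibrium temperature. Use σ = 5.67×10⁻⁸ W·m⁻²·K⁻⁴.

At equilibrium, absorbed power = emitted power.
Absorbing cross-section = πr² = 1.566 m²; emitting surface = 4πr² = 6.264 m² (ratio 4).
αS·A_cross = εσ·A_surf·T⁴  ⇒  T⁴ = αS/(ε·4σ).
T⁴ = 0.940·1650/(0.65·4·5.67×10⁻⁸) = 1.052×10¹⁰ K⁴.
T = (1.052×10¹⁰)^(1/4).

T ≈ 320 K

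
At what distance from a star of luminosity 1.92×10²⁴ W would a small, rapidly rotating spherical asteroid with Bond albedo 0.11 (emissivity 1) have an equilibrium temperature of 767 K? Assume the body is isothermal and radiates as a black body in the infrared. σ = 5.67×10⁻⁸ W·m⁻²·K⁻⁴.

For an isothermal black-emitting sphere, (1−a)S·πr² = σ·4πr²·T⁴ ⇒ S = 4σT⁴/(1−a).
S = 4·5.67×10⁻⁸·(767)⁴/0.890 = 88190 W/m².
Flux falls as S = L/(4πd²), so d = √(L/(4πS)) = √(1.92×10²⁴/(4π·88190)).

d ≈ 1.32×10⁹ m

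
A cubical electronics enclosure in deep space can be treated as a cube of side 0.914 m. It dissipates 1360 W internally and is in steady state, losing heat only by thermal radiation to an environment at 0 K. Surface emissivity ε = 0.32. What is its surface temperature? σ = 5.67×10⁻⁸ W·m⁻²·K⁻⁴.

T ≈ 350 K

Steady state: internal power = radiated power, P = εσA T⁴.
Radiating area A = 6L² = 5.012 m².
T⁴ = P/(εσA) = 1360/(0.32·5.67×10⁻⁸·5.012) = 1.495×10¹⁰ K⁴.
T = (1.495×10¹⁰)^(1/4).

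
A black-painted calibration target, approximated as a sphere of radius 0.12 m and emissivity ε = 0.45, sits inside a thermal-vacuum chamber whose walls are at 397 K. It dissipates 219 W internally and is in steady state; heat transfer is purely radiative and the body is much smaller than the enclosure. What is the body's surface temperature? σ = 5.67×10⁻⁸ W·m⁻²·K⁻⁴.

T ≈ 518 K

For a small grey body in a large enclosure, net radiated power = εσA(T⁴ − T_w⁴).
Steady state: P = εσA(T⁴ − T_w⁴) with A = 4πr² = 0.1810 m².
T⁴ = P/(εσA) + T_w⁴ = 219/(0.45·5.67×10⁻⁸·0.1810) + (397)⁴
    = 4.743×10¹⁰ + 2.484×10¹⁰ = 7.227×10¹⁰ K⁴.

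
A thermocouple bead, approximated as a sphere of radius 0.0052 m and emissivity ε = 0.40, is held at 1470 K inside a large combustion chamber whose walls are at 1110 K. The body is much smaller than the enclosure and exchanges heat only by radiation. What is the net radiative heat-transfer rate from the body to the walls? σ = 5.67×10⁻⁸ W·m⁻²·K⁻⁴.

For a small grey body in a large enclosure: P_net = εσA(T_body⁴ − T_wall⁴).
A = 4πr² = 3.398×10⁻⁴ m²; T_body⁴ − T_wall⁴ = 4.669×10¹² − 1.518×10¹² = 3.151×10¹² K⁴.
|P_net| = 0.40·5.67×10⁻⁸·3.398×10⁻⁴·3.151×10¹².

P_net ≈ 24.3 W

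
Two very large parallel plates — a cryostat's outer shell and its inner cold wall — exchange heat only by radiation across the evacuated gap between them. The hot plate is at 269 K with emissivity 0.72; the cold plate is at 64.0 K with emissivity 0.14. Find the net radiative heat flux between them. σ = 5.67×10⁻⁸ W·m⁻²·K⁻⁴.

q ≈ 39.3 W/m²

For two infinite grey parallel plates, q = σ(T₁⁴ − T₂⁴)/(1/ε₁ + 1/ε₂ − 1).
T₁⁴ − T₂⁴ = 5.236×10⁹ − 1.678×10⁷ = 5.219×10⁹ K⁴.
1/ε₁ + 1/ε₂ − 1 = 1.389 + 7.143 − 1 = 7.532.
q = 5.67×10⁻⁸ × 5.219×10⁹ / 7.532.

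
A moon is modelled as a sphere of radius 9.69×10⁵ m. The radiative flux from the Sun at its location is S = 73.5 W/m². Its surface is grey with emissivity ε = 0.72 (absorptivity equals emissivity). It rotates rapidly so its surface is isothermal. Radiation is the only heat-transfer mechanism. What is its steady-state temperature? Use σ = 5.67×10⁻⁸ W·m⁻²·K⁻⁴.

T ≈ 134 K

At equilibrium, absorbed power = emitted power.
Absorbing cross-section = πr² = 2.950×10¹² m²; emitting surface = 4πr² = 1.180×10¹³ m² (ratio 4).
εS·A_cross = εσ·A_surf·T⁴  ⇒  T⁴ = S/(4σ)   (ε cancels).
T⁴ = 73.5/(4·5.67×10⁻⁸) = 3.241×10⁸ K⁴.
T = (3.241×10⁸)^(1/4).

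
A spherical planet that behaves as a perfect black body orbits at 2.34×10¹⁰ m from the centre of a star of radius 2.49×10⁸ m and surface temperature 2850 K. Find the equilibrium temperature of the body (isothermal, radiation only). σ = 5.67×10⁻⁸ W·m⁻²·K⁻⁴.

T ≈ 208 K

The star's surface emits σT_*⁴; at distance d the flux is S = σT_*⁴(R_*/d)².
S = 5.67×10⁻⁸·(2850)⁴·(2.49×10⁸/2.34×10¹⁰)² = 423.6 W/m².
For an isothermal sphere T⁴ = (1−a)S/(4σ) = 1.868×10⁹ K⁴.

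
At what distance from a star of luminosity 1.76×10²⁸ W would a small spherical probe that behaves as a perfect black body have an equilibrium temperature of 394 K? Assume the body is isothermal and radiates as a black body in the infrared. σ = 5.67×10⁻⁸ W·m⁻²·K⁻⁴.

For an isothermal black-emitting sphere, (1−a)S·πr² = σ·4πr²·T⁴ ⇒ S = 4σT⁴/(1−a).
S = 4·5.67×10⁻⁸·(394)⁴/1.00 = 5465 W/m².
Flux falls as S = L/(4πd²), so d = √(L/(4πS)) = √(1.76×10²⁸/(4π·5465)).

d ≈ 5.06×10¹¹ m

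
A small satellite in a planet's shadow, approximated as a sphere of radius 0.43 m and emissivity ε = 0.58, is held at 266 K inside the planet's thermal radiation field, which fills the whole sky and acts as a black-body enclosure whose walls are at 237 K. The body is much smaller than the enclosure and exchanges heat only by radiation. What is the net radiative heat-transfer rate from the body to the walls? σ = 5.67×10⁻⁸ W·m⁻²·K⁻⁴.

For a small grey body in a large enclosure: P_net = εσA(T_body⁴ − T_wall⁴).
A = 4πr² = 2.324 m²; T_body⁴ − T_wall⁴ = 5.006×10⁹ − 3.155×10⁹ = 1.851×10⁹ K⁴.
|P_net| = 0.58·5.67×10⁻⁸·2.324·1.851×10⁹.

P_net ≈ 141 W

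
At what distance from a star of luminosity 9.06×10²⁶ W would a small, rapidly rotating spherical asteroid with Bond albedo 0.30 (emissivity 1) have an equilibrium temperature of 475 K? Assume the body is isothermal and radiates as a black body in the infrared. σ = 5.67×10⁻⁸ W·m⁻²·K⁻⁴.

d ≈ 6.61×10¹⁰ m

For an isothermal black-emitting sphere, (1−a)S·πr² = σ·4πr²·T⁴ ⇒ S = 4σT⁴/(1−a).
S = 4·5.67×10⁻⁸·(475)⁴/0.700 = 16490 W/m².
Flux falls as S = L/(4πd²), so d = √(L/(4πS)) = √(9.06×10²⁶/(4π·16490)).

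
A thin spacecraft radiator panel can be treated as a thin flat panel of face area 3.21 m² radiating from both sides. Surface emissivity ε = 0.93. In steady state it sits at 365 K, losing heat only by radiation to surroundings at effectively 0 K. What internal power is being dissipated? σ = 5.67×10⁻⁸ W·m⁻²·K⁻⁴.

Steady state: P = εσA T⁴.
A = 2·3.21 = 6.420 m²; T⁴ = (365)⁴ = 1.775×10¹⁰ K⁴.
P = 0.93 × 5.67×10⁻⁸ × 6.420 × 1.775×10¹⁰.

P ≈ 6010 W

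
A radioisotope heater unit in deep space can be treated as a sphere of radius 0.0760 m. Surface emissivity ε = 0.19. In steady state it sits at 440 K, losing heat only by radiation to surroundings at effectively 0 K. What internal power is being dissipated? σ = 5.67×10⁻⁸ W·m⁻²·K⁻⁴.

Steady state: P = εσA T⁴.
A = 4πr² = 0.07258 m²; T⁴ = (440)⁴ = 3.748×10¹⁰ K⁴.
P = 0.19 × 5.67×10⁻⁸ × 0.07258 × 3.748×10¹⁰.

P ≈ 29.3 W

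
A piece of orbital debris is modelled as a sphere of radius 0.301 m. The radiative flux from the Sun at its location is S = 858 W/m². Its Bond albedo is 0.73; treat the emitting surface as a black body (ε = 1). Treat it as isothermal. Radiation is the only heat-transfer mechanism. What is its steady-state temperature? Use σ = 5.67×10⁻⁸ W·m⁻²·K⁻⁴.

At equilibrium, absorbed power = emitted power.
Absorbing cross-section = πr² = 0.2846 m²; emitting surface = 4πr² = 1.139 m² (ratio 4).
(1−a)S·A_cross = εσ·A_surf·T⁴  ⇒  T⁴ = (1−a)S/(4σ).
T⁴ = 0.270·858/(4·5.67×10⁻⁸) = 1.021×10⁹ K⁴.
T = (1.021×10⁹)^(1/4).

T ≈ 179 K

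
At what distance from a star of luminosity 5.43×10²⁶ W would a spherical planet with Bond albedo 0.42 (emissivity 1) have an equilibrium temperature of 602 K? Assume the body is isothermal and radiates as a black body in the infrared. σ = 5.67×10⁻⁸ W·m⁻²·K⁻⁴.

For an isothermal black-emitting sphere, (1−a)S·πr² = σ·4πr²·T⁴ ⇒ S = 4σT⁴/(1−a).
S = 4·5.67×10⁻⁸·(602)⁴/0.580 = 51360 W/m².
Flux falls as S = L/(4πd²), so d = √(L/(4πS)) = √(5.43×10²⁶/(4π·51360)).

d ≈ 2.90×10¹⁰ m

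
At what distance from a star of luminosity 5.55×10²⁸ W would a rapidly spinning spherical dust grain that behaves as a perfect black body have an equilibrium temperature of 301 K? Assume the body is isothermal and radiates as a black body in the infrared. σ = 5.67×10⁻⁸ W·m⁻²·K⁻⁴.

For an isothermal black-emitting sphere, (1−a)S·πr² = σ·4πr²·T⁴ ⇒ S = 4σT⁴/(1−a).
S = 4·5.67×10⁻⁸·(301)⁴/1.00 = 1862 W/m².
Flux falls as S = L/(4πd²), so d = √(L/(4πS)) = √(5.55×10²⁸/(4π·1862)).

d ≈ 1.54×10¹² m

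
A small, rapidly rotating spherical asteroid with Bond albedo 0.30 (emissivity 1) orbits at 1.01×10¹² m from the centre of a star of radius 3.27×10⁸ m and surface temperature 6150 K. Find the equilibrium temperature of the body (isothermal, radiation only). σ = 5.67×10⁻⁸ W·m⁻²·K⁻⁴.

The star's surface emits σT_*⁴; at distance d the flux is S = σT_*⁴(R_*/d)².
S = 5.67×10⁻⁸·(6150)⁴·(3.27×10⁸/1.01×10¹²)² = 8.502 W/m².
For an isothermal sphere T⁴ = (1−a)S/(4σ) = 2.624×10⁷ K⁴.

T ≈ 71.6 K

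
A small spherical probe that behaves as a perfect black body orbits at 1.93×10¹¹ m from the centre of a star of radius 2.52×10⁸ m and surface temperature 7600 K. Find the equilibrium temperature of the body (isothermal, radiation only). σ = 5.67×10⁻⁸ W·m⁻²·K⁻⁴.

The star's surface emits σT_*⁴; at distance d the flux is S = σT_*⁴(R_*/d)².
S = 5.67×10⁻⁸·(7600)⁴·(2.52×10⁸/1.93×10¹¹)² = 322.5 W/m².
For an isothermal sphere T⁴ = (1−a)S/(4σ) = 1.422×10⁹ K⁴.

T ≈ 194 K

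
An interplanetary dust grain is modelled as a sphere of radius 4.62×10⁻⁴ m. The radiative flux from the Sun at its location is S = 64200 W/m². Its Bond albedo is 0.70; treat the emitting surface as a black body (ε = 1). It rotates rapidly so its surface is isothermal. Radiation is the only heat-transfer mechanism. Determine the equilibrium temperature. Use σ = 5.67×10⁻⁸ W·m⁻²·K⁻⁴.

At equilibrium, absorbed power = emitted power.
Absorbing cross-section = πr² = 6.706×10⁻⁷ m²; emitting surface = 4πr² = 2.682×10⁻⁶ m² (ratio 4).
(1−a)S·A_cross = εσ·A_surf·T⁴  ⇒  T⁴ = (1−a)S/(4σ).
T⁴ = 0.300·64200/(4·5.67×10⁻⁸) = 8.492×10¹⁰ K⁴.
T = (8.492×10¹⁰)^(1/4).

T ≈ 540 K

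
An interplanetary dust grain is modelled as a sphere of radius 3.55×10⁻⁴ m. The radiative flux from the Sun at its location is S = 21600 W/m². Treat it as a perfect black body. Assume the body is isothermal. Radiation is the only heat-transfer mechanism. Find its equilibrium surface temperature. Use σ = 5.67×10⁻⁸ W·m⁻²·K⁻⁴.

At equilibrium, absorbed power = emitted power.
Absorbing cross-section = πr² = 3.959×10⁻⁷ m²; emitting surface = 4πr² = 1.584×10⁻⁶ m² (ratio 4).
S·A_cross = εσ·A_surf·T⁴  ⇒  T⁴ = S/(4σ).
T⁴ = 1.00·21600/(4·5.67×10⁻⁸) = 9.524×10¹⁰ K⁴.
T = (9.524×10¹⁰)^(1/4).

T ≈ 556 K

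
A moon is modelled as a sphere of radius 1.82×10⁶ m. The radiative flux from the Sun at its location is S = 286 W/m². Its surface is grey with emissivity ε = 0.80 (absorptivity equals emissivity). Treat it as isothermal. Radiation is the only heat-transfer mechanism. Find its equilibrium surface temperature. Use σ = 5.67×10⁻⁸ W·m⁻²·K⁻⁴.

At equilibrium, absorbed power = emitted power.
Absorbing cross-section = πr² = 1.041×10¹³ m²; emitting surface = 4πr² = 4.162×10¹³ m² (ratio 4).
εS·A_cross = εσ·A_surf·T⁴  ⇒  T⁴ = S/(4σ)   (ε cancels).
T⁴ = 286/(4·5.67×10⁻⁸) = 1.261×10⁹ K⁴.
T = (1.261×10⁹)^(1/4).

T ≈ 188 K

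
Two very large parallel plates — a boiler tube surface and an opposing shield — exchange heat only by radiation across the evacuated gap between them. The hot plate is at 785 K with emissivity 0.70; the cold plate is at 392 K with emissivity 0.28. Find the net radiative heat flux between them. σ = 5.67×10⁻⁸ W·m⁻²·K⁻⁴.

For two infinite grey parallel plates, q = σ(T₁⁴ − T₂⁴)/(1/ε₁ + 1/ε₂ − 1).
T₁⁴ − T₂⁴ = 3.797×10¹¹ − 2.361×10¹⁰ = 3.561×10¹¹ K⁴.
1/ε₁ + 1/ε₂ − 1 = 1.429 + 3.571 − 1 = 4.000.
q = 5.67×10⁻⁸ × 3.561×10¹¹ / 4.000.

q ≈ 5050 W/m²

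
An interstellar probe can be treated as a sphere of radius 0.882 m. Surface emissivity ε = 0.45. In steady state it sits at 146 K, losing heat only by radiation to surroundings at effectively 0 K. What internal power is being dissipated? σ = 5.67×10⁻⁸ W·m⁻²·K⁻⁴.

P ≈ 113 W

Steady state: P = εσA T⁴.
A = 4πr² = 9.776 m²; T⁴ = (146)⁴ = 4.544×10⁸ K⁴.
P = 0.45 × 5.67×10⁻⁸ × 9.776 × 4.544×10⁸.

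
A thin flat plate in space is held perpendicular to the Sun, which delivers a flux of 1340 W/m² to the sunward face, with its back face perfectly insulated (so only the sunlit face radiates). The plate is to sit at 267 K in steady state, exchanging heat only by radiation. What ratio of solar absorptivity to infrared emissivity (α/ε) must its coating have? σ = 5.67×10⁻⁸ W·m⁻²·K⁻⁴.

Balance: αS·A = εσ·1A·T⁴ ⇒ α/ε = σT⁴/S.
α/ε = 5.67×10⁻⁸·(267)⁴/1340 = 5.67×10⁻⁸·5.082×10⁹/1340.

α/ε ≈ 0.215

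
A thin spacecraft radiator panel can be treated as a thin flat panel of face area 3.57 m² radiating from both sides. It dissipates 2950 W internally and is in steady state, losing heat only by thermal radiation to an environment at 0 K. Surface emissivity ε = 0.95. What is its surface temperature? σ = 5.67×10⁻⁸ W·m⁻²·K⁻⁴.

Steady state: internal power = radiated power, P = εσA T⁴.
Radiating area A = 2·3.57 = 7.140 m².
T⁴ = P/(εσA) = 2950/(0.95·5.67×10⁻⁸·7.140) = 7.670×10⁹ K⁴.
T = (7.670×10⁹)^(1/4).

T ≈ 296 K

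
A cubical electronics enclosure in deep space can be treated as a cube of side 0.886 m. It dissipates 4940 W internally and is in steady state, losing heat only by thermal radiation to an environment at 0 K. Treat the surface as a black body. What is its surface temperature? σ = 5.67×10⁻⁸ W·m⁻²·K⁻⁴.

T ≈ 369 K

Steady state: internal power = radiated power, P = εσA T⁴.
Radiating area A = 6L² = 4.710 m².
T⁴ = P/(εσA) = 4940/(1.0·5.67×10⁻⁸·4.710) = 1.850×10¹⁰ K⁴.
T = (1.850×10¹⁰)^(1/4).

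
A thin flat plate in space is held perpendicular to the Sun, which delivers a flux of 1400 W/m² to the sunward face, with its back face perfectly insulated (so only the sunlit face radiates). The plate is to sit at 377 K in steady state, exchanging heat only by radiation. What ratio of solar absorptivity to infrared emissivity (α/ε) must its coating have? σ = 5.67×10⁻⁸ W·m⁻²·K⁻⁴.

Balance: αS·A = εσ·1A·T⁴ ⇒ α/ε = σT⁴/S.
α/ε = 5.67×10⁻⁸·(377)⁴/1400 = 5.67×10⁻⁸·2.020×10¹⁰/1400.

α/ε ≈ 0.818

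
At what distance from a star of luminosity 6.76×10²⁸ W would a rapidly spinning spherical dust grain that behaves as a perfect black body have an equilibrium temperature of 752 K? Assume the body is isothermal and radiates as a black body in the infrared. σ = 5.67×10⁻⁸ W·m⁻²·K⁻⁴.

For an isothermal black-emitting sphere, (1−a)S·πr² = σ·4πr²·T⁴ ⇒ S = 4σT⁴/(1−a).
S = 4·5.67×10⁻⁸·(752)⁴/1.00 = 72530 W/m².
Flux falls as S = L/(4πd²), so d = √(L/(4πS)) = √(6.76×10²⁸/(4π·72530)).

d ≈ 2.72×10¹¹ m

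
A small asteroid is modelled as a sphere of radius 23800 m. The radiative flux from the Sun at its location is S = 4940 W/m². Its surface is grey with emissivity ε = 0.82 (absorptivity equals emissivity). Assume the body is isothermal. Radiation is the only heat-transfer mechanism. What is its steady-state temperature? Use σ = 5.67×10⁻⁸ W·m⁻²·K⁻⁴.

At equilibrium, absorbed power = emitted power.
Absorbing cross-section = πr² = 1.780×10⁹ m²; emitting surface = 4πr² = 7.118×10⁹ m² (ratio 4).
εS·A_cross = εσ·A_surf·T⁴  ⇒  T⁴ = S/(4σ)   (ε cancels).
T⁴ = 4940/(4·5.67×10⁻⁸) = 2.178×10¹⁰ K⁴.
T = (2.178×10¹⁰)^(1/4).

T ≈ 384 K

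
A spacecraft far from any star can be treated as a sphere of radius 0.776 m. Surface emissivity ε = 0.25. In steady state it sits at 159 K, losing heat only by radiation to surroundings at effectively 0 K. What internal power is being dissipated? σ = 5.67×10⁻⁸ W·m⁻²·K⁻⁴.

Steady state: P = εσA T⁴.
A = 4πr² = 7.567 m²; T⁴ = (159)⁴ = 6.391×10⁸ K⁴.
P = 0.25 × 5.67×10⁻⁸ × 7.567 × 6.391×10⁸.

P ≈ 68.6 W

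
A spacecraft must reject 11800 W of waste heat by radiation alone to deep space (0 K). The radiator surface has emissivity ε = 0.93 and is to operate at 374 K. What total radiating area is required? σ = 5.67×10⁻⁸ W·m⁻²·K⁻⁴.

A ≈ 11.4 m²

P = εσA T⁴ ⇒ A = P/(εσT⁴).
T⁴ = 1.957×10¹⁰ K⁴.
A = 11800/(0.93 × 5.67×10⁻⁸ × 1.957×10¹⁰).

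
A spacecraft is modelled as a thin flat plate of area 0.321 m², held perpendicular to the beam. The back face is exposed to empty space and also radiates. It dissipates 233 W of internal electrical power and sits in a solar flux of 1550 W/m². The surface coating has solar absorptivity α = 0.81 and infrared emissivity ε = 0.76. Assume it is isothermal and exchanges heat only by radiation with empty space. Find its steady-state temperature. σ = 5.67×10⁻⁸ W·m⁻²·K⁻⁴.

At steady state, absorbed solar power + internal power = radiated power.
Absorbed: α·S·A_cross = 0.81·1550·0.3210 = 403.0 W (cross-section A).
Total input = 403.0 + 233 = 636.0 W.
Radiated: εσ·A_surf·T⁴ with A_surf = 2A = 0.6420 m².
T⁴ = 636.0/(0.76·5.67×10⁻⁸·0.6420) = 2.299×10¹⁰ K⁴.

T ≈ 389 K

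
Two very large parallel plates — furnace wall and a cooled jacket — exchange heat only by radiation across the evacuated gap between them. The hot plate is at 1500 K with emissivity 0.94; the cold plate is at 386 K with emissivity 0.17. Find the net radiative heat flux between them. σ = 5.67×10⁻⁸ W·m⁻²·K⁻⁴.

For two infinite grey parallel plates, q = σ(T₁⁴ − T₂⁴)/(1/ε₁ + 1/ε₂ − 1).
T₁⁴ − T₂⁴ = 5.062×10¹² − 2.220×10¹⁰ = 5.040×10¹² K⁴.
1/ε₁ + 1/ε₂ − 1 = 1.064 + 5.882 − 1 = 5.946.
q = 5.67×10⁻⁸ × 5.040×10¹² / 5.946.

q ≈ 48100 W/m²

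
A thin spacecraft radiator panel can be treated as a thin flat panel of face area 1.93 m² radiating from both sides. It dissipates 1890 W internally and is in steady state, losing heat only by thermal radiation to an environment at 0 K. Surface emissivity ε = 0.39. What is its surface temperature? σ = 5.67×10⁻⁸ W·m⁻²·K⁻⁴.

T ≈ 386 K

Steady state: internal power = radiated power, P = εσA T⁴.
Radiating area A = 2·1.93 = 3.860 m².
T⁴ = P/(εσA) = 1890/(0.39·5.67×10⁻⁸·3.860) = 2.214×10¹⁰ K⁴.
T = (2.214×10¹⁰)^(1/4).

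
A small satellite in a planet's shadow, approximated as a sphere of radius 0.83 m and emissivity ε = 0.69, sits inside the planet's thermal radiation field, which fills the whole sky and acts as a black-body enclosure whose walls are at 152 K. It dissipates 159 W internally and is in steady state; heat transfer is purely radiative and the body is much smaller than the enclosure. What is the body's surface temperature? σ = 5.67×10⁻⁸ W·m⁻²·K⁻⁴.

For a small grey body in a large enclosure, net radiated power = εσA(T⁴ − T_w⁴).
Steady state: P = εσA(T⁴ − T_w⁴) with A = 4πr² = 8.657 m².
T⁴ = P/(εσA) + T_w⁴ = 159/(0.69·5.67×10⁻⁸·8.657) + (152)⁴
    = 4.695×10⁸ + 5.338×10⁸ = 1.003×10⁹ K⁴.

T ≈ 178 K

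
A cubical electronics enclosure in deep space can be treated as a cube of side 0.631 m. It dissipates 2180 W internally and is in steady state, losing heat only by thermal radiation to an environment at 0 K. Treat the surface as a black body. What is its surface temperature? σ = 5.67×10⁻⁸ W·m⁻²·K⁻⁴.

Steady state: internal power = radiated power, P = εσA T⁴.
Radiating area A = 6L² = 2.389 m².
T⁴ = P/(εσA) = 2180/(1.0·5.67×10⁻⁸·2.389) = 1.609×10¹⁰ K⁴.
T = (1.609×10¹⁰)^(1/4).

T ≈ 356 K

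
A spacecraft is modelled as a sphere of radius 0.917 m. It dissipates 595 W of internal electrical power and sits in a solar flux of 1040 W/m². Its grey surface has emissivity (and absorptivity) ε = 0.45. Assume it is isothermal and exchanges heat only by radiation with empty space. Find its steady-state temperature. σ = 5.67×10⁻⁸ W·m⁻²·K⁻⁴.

At steady state, absorbed solar power + internal power = radiated power.
Absorbed: α·S·A_cross = 0.45·1040·2.642 = 1236 W (cross-section πr²).
Total input = 1236 + 595 = 1831 W.
Radiated: εσ·A_surf·T⁴ with A_surf = 4πr² = 10.57 m².
T⁴ = 1831/(0.45·5.67×10⁻⁸·10.57) = 6.792×10⁹ K⁴.

T ≈ 287 K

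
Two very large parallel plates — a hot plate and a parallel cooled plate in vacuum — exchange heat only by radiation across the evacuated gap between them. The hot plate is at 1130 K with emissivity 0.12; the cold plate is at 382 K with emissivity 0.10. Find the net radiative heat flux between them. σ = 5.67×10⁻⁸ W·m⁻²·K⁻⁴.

q ≈ 5260 W/m²

For two infinite grey parallel plates, q = σ(T₁⁴ − T₂⁴)/(1/ε₁ + 1/ε₂ − 1).
T₁⁴ − T₂⁴ = 1.630×10¹² − 2.129×10¹⁰ = 1.609×10¹² K⁴.
1/ε₁ + 1/ε₂ − 1 = 8.333 + 10.00 − 1 = 17.33.
q = 5.67×10⁻⁸ × 1.609×10¹² / 17.33.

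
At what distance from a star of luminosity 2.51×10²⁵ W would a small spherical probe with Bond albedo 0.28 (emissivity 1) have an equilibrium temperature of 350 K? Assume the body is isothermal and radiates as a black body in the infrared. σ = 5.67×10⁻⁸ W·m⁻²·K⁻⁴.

For an isothermal black-emitting sphere, (1−a)S·πr² = σ·4πr²·T⁴ ⇒ S = 4σT⁴/(1−a).
S = 4·5.67×10⁻⁸·(350)⁴/0.720 = 4727 W/m².
Flux falls as S = L/(4πd²), so d = √(L/(4πS)) = √(2.51×10²⁵/(4π·4727)).

d ≈ 2.06×10¹⁰ m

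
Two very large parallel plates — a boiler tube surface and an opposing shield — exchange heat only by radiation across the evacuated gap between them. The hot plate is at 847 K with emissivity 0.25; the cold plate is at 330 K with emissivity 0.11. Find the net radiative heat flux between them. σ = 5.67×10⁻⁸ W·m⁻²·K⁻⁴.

For two infinite grey parallel plates, q = σ(T₁⁴ − T₂⁴)/(1/ε₁ + 1/ε₂ − 1).
T₁⁴ − T₂⁴ = 5.147×10¹¹ − 1.186×10¹⁰ = 5.028×10¹¹ K⁴.
1/ε₁ + 1/ε₂ − 1 = 4.000 + 9.091 − 1 = 12.09.
q = 5.67×10⁻⁸ × 5.028×10¹¹ / 12.09.

q ≈ 2360 W/m²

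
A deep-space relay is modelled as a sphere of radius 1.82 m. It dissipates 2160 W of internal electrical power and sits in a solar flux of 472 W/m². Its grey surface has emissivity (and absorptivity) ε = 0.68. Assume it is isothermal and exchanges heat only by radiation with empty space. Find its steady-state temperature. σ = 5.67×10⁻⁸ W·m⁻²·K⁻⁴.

At steady state, absorbed solar power + internal power = radiated power.
Absorbed: α·S·A_cross = 0.68·472·10.41 = 3340 W (cross-section πr²).
Total input = 3340 + 2160 = 5500 W.
Radiated: εσ·A_surf·T⁴ with A_surf = 4πr² = 41.62 m².
T⁴ = 5500/(0.68·5.67×10⁻⁸·41.62) = 3.427×10⁹ K⁴.

T ≈ 242 K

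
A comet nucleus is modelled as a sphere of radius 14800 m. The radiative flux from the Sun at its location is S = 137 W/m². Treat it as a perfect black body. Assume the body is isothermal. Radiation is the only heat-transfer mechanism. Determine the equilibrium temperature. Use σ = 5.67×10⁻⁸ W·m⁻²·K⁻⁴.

At equilibrium, absorbed power = emitted power.
Absorbing cross-section = πr² = 6.881×10⁸ m²; emitting surface = 4πr² = 2.753×10⁹ m² (ratio 4).
S·A_cross = εσ·A_surf·T⁴  ⇒  T⁴ = S/(4σ).
T⁴ = 1.00·137/(4·5.67×10⁻⁸) = 6.041×10⁸ K⁴.
T = (6.041×10⁸)^(1/4).

T ≈ 157 K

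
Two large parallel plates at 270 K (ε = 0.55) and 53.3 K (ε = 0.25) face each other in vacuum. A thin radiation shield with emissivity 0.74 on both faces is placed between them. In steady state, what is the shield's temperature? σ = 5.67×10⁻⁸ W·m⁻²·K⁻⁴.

In steady state the net flux on the hot side equals that on the cold side.
σ(T₁⁴−T_s⁴)/D₁ = σ(T_s⁴−T₂⁴)/D₂, with D₁ = 1/ε₁+1/ε_s−1 = 2.170, D₂ = 1/ε_s+1/ε₂−1 = 4.351.
Solve for T_s⁴: T_s⁴ = (D₂·T₁⁴ + D₁·T₂⁴)/(D₁+D₂) = 3.549×10⁹ K⁴.

T_s ≈ 244 K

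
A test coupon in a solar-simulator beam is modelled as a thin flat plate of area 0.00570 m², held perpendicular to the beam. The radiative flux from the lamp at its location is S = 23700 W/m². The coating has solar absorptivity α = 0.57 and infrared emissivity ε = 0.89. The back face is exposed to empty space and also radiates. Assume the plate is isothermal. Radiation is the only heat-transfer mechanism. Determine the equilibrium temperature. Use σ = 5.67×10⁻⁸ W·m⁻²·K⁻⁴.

At equilibrium, absorbed power = emitted power.
Absorbing cross-section = A = 0.005700 m²; emitting surface = 2A = 0.01140 m² (ratio 2).
αS·A_cross = εσ·A_surf·T⁴  ⇒  T⁴ = αS/(ε·2σ).
T⁴ = 0.570·23700/(0.89·2·5.67×10⁻⁸) = 1.339×10¹¹ K⁴.
T = (1.339×10¹¹)^(1/4).

T ≈ 605 K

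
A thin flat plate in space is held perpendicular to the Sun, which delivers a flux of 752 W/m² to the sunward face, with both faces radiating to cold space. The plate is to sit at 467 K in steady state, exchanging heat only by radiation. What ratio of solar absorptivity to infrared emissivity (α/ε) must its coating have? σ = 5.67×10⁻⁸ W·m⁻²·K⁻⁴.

α/ε ≈ 7.17

Balance: αS·A = εσ·2A·T⁴ ⇒ α/ε = 2σT⁴/S.
α/ε = 2·5.67×10⁻⁸·(467)⁴/752 = 2·5.67×10⁻⁸·4.756×10¹⁰/752.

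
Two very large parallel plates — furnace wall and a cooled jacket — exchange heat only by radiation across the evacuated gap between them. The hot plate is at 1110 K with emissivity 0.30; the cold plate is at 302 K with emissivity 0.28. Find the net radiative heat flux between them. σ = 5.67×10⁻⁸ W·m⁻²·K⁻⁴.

q ≈ 14500 W/m²

For two infinite grey parallel plates, q = σ(T₁⁴ − T₂⁴)/(1/ε₁ + 1/ε₂ − 1).
T₁⁴ − T₂⁴ = 1.518×10¹² − 8.318×10⁹ = 1.510×10¹² K⁴.
1/ε₁ + 1/ε₂ − 1 = 3.333 + 3.571 − 1 = 5.905.
q = 5.67×10⁻⁸ × 1.510×10¹² / 5.905.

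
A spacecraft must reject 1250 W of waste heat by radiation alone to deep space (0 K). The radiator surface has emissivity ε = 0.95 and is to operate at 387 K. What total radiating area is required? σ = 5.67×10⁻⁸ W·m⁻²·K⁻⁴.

A ≈ 1.03 m²

P = εσA T⁴ ⇒ A = P/(εσT⁴).
T⁴ = 2.243×10¹⁰ K⁴.
A = 1250/(0.95 × 5.67×10⁻⁸ × 2.243×10¹⁰).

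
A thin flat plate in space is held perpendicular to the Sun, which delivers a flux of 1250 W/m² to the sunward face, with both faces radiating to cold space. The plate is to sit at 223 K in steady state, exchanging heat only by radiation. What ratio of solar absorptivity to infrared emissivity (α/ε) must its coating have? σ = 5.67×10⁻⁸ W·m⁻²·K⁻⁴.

Balance: αS·A = εσ·2A·T⁴ ⇒ α/ε = 2σT⁴/S.
α/ε = 2·5.67×10⁻⁸·(223)⁴/1250 = 2·5.67×10⁻⁸·2.473×10⁹/1250.

α/ε ≈ 0.224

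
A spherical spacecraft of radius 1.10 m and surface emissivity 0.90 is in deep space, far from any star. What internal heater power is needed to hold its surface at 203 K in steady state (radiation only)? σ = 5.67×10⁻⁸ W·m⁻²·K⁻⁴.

P ≈ 1320 W

P = εσ·4πr²·T⁴.
4πr² = 15.21 m²; T⁴ = 1.698×10⁹ K⁴.
P = 0.90·5.67×10⁻⁸·15.21·1.698×10⁹.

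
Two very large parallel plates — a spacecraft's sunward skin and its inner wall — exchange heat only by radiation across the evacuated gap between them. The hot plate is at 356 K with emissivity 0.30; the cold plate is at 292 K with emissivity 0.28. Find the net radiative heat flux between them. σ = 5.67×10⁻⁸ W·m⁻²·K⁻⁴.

For two infinite grey parallel plates, q = σ(T₁⁴ − T₂⁴)/(1/ε₁ + 1/ε₂ − 1).
T₁⁴ − T₂⁴ = 1.606×10¹⁰ − 7.270×10⁹ = 8.792×10⁹ K⁴.
1/ε₁ + 1/ε₂ − 1 = 3.333 + 3.571 − 1 = 5.905.
q = 5.67×10⁻⁸ × 8.792×10⁹ / 5.905.

q ≈ 84.4 W/m²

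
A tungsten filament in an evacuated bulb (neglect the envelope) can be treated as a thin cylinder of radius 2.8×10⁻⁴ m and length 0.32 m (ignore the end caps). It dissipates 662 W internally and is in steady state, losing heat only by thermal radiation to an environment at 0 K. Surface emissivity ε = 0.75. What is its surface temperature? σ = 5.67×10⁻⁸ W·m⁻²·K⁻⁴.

T ≈ 2290 K

Steady state: internal power = radiated power, P = εσA T⁴.
Radiating area A = 2πrL = 5.630×10⁻⁴ m².
T⁴ = P/(εσA) = 662/(0.75·5.67×10⁻⁸·5.630×10⁻⁴) = 2.765×10¹³ K⁴.
T = (2.765×10¹³)^(1/4).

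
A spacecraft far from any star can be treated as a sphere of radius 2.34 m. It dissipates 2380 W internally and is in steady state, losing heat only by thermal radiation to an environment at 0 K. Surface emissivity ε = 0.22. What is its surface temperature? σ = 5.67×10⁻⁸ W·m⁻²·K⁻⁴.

Steady state: internal power = radiated power, P = εσA T⁴.
Radiating area A = 4πr² = 68.81 m².
T⁴ = P/(εσA) = 2380/(0.22·5.67×10⁻⁸·68.81) = 2.773×10⁹ K⁴.
T = (2.773×10⁹)^(1/4).

T ≈ 229 K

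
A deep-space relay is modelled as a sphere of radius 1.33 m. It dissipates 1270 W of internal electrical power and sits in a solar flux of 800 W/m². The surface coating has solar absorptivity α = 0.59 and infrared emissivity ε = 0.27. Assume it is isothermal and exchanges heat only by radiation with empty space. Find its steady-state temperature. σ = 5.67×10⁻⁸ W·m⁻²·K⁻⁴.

At steady state, absorbed solar power + internal power = radiated power.
Absorbed: α·S·A_cross = 0.59·800·5.557 = 2623 W (cross-section πr²).
Total input = 2623 + 1270 = 3893 W.
Radiated: εσ·A_surf·T⁴ with A_surf = 4πr² = 22.23 m².
T⁴ = 3893/(0.27·5.67×10⁻⁸·22.23) = 1.144×10¹⁰ K⁴.

T ≈ 327 K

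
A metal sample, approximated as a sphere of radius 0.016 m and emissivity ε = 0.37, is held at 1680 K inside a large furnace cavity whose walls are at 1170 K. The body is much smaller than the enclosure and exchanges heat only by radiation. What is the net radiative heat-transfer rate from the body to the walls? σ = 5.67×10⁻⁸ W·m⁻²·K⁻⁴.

For a small grey body in a large enclosure: P_net = εσA(T_body⁴ − T_wall⁴).
A = 4πr² = 0.003217 m²; T_body⁴ − T_wall⁴ = 7.966×10¹² − 1.874×10¹² = 6.092×10¹² K⁴.
|P_net| = 0.37·5.67×10⁻⁸·0.003217·6.092×10¹².

P_net ≈ 411 W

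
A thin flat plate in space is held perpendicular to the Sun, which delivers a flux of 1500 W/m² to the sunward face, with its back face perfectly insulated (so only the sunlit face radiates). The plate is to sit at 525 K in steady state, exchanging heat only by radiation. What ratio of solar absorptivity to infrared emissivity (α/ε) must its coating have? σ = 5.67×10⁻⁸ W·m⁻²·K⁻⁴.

α/ε ≈ 2.87

Balance: αS·A = εσ·1A·T⁴ ⇒ α/ε = σT⁴/S.
α/ε = 5.67×10⁻⁸·(525)⁴/1500 = 5.67×10⁻⁸·7.597×10¹⁰/1500.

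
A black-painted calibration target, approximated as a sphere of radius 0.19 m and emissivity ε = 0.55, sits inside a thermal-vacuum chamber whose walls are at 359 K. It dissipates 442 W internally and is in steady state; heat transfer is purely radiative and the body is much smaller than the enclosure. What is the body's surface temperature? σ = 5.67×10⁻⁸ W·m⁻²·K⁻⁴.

T ≈ 468 K

For a small grey body in a large enclosure, net radiated power = εσA(T⁴ − T_w⁴).
Steady state: P = εσA(T⁴ − T_w⁴) with A = 4πr² = 0.4536 m².
T⁴ = P/(εσA) + T_w⁴ = 442/(0.55·5.67×10⁻⁸·0.4536) + (359)⁴
    = 3.124×10¹⁰ + 1.661×10¹⁰ = 4.785×10¹⁰ K⁴.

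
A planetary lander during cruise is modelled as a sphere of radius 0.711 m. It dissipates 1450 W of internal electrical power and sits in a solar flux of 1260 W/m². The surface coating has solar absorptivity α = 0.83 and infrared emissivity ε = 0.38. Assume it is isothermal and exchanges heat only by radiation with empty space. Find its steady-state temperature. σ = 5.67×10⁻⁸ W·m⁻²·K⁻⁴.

T ≈ 388 K

At steady state, absorbed solar power + internal power = radiated power.
Absorbed: α·S·A_cross = 0.83·1260·1.588 = 1661 W (cross-section πr²).
Total input = 1661 + 1450 = 3111 W.
Radiated: εσ·A_surf·T⁴ with A_surf = 4πr² = 6.353 m².
T⁴ = 3111/(0.38·5.67×10⁻⁸·6.353) = 2.273×10¹⁰ K⁴.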